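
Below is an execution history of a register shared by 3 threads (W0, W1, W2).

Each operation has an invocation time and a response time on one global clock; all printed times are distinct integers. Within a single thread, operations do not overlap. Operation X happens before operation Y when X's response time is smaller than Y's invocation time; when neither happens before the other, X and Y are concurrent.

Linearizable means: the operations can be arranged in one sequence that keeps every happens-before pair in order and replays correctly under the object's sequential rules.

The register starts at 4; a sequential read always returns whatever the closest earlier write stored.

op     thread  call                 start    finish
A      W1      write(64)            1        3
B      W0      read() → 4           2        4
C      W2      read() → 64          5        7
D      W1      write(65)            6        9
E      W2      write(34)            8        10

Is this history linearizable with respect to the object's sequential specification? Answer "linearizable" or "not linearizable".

one valid linearization: B, A, C, D, E
after step 1 (B read() → 4): value 4
after step 2 (A write(64)): value 64
after step 3 (C read() → 64): value 64
after step 4 (D write(65)): value 65
after step 5 (E write(34)): value 34

linearizable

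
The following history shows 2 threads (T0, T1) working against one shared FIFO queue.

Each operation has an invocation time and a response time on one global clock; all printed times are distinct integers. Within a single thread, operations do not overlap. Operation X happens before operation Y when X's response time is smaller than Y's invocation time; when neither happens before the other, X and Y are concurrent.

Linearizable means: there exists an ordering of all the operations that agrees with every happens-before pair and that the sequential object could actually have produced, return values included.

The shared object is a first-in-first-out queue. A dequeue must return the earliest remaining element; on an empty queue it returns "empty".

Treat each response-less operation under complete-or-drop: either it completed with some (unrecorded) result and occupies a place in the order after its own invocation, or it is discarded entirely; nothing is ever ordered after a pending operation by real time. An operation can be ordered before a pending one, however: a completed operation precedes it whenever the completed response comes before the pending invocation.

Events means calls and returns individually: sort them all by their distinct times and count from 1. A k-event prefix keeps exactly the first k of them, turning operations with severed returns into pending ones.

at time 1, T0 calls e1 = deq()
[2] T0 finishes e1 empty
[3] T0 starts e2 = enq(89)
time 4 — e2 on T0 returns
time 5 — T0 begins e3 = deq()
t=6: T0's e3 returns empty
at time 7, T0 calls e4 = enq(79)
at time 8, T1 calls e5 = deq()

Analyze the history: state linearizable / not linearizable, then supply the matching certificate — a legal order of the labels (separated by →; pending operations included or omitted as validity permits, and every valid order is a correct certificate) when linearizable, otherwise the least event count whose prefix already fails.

not linearizable — minimal violating prefix: 6 events

prefix check: 1..5 passes, 1..6 fails once e3's time-6 response joins
the sole real-time-consistent order of 3 completed operations fails the FIFO queue replay
one such order, e1, e2, e3, breaks at step 3 where e3 deq() → empty is illegal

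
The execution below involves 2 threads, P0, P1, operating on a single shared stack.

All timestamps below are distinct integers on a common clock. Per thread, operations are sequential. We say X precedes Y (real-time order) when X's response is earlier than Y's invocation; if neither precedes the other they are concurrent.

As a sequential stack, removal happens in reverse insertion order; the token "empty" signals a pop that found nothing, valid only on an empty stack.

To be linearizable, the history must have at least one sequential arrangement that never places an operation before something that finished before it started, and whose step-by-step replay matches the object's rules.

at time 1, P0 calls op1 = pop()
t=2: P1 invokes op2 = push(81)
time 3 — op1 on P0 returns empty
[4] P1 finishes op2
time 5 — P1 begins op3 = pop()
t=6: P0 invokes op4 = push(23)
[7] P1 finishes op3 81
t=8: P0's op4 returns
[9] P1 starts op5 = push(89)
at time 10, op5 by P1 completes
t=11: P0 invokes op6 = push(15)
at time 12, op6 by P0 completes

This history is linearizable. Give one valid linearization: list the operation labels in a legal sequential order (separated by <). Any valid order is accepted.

after step 1 (op1 pop() → empty): stack <>
after step 2 (op2 push(81)): stack <81>
after step 3 (op3 pop() → 81): stack <>
after step 4 (op4 push(23)): stack <23>
after step 5 (op5 push(89)): stack <23,89>
after step 6 (op6 push(15)): stack <23,89,15>

op1 < op2 < op3 < op4 < op5 < op6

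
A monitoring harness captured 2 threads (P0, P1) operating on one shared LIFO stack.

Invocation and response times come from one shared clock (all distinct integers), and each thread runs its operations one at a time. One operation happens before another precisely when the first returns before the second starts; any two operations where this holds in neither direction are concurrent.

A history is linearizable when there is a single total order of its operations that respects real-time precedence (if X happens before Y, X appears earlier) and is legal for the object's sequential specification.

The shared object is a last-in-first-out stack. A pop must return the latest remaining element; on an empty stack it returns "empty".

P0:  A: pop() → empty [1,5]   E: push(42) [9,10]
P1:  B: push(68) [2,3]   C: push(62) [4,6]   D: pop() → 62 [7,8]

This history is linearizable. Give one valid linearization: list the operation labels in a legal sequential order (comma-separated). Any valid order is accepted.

after step 1 (A pop() → empty): stack <>
after step 2 (B push(68)): stack <68>
after step 3 (C push(62)): stack <68,62>
after step 4 (D pop() → 62): stack <68>
after step 5 (E push(42)): stack <68,42>

A, B, C, D, E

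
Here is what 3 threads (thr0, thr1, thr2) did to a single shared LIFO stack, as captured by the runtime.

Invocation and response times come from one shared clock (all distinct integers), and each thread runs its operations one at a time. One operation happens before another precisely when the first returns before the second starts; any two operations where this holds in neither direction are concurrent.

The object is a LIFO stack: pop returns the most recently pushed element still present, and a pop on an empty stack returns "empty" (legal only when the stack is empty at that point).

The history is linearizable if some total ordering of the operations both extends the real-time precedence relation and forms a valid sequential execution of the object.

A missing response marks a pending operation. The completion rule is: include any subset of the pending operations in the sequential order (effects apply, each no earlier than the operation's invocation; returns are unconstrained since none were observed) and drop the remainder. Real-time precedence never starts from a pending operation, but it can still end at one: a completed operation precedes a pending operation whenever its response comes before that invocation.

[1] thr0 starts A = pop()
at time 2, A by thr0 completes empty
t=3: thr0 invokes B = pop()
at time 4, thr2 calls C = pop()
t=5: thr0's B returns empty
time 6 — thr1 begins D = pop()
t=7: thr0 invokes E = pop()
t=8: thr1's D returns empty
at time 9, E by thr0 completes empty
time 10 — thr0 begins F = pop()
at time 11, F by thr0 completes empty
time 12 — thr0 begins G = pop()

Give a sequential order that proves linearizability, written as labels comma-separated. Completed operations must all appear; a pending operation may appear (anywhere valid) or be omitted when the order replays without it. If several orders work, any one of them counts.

A, B, C, D, E, F

1. A pop() → empty, leaving stack <>
2. B pop() → empty, leaving stack <>
3. C pop() (pending, included), leaving stack <>
4. D pop() → empty, leaving stack <>
5. E pop() → empty, leaving stack <>
6. F pop() → empty, leaving stack <>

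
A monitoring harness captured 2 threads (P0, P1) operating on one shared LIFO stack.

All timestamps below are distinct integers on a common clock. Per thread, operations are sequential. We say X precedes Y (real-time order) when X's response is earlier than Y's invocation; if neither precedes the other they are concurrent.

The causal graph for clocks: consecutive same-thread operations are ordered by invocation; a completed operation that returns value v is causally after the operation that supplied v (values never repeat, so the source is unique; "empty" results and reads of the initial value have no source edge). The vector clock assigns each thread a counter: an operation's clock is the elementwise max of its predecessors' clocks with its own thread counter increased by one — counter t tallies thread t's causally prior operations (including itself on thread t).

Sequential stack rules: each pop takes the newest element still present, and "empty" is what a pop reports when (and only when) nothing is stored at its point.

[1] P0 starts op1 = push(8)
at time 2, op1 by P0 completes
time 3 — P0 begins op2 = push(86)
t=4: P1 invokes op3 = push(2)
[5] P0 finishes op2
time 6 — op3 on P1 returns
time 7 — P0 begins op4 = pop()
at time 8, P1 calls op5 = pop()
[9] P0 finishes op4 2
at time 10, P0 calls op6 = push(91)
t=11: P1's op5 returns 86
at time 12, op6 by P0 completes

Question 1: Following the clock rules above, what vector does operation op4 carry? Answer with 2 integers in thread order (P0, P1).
Answer: (3, 1)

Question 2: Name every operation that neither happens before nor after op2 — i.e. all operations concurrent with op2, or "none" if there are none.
Answer: op3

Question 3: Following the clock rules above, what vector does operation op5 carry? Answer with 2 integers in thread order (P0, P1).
Answer: (2, 2)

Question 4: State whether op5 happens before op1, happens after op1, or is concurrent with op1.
Answer: after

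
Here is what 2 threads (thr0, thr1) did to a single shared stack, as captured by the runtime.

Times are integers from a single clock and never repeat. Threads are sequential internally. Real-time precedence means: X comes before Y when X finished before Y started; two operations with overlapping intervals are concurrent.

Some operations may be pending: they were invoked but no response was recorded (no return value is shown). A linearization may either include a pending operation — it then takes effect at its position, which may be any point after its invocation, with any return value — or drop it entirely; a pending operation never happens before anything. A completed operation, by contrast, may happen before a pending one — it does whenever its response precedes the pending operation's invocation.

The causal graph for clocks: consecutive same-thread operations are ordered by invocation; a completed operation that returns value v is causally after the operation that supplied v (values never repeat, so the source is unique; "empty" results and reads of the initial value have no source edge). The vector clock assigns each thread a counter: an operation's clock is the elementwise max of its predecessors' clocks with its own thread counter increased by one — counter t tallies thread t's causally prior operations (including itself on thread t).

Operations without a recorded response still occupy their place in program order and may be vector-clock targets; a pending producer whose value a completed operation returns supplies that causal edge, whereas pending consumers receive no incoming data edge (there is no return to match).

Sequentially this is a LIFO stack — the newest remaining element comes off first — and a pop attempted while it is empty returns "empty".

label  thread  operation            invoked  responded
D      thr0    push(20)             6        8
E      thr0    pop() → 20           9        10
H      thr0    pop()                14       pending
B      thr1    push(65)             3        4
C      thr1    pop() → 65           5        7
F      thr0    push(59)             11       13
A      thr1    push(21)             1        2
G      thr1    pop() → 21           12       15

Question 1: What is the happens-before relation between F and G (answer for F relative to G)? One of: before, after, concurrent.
F spans [11,13], G spans [12,15]
the intervals overlap in both directions

concurrent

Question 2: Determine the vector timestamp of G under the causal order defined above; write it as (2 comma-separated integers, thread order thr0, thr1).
no predecessors for A (invoked 1): thr1 increments from zero → (0, 1)
no predecessors for D (invoked 6): thr0 increments from zero → (1, 0)
from VC(A)=(0, 1), B (invoked 3) maxes components and bumps thr1 → (0, 2)
from VC(D)=(1, 0), E (invoked 9) maxes components and bumps thr0 → (2, 0)
from VC(B)=(0, 2), C (invoked 5) maxes components and bumps thr1 → (0, 3)
from VC(E)=(2, 0), F (invoked 11) maxes components and bumps thr0 → (3, 0)
from VC(A)=(0, 1), VC(C)=(0, 3), G (invoked 12) maxes components and bumps thr1 → (0, 4)
from VC(F)=(3, 0), H (invoked 14) maxes components and bumps thr0 → (4, 0)
target: VC(G) = (0, 4)

(0, 4)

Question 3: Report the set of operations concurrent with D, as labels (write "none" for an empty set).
D runs from 6 to 8; window-overlapping ops are concurrent
A [1,2]: before
B [3,4]: before
C [5,7]: concurrent
E [9,10]: after
F [11,13]: after
G [12,15]: after
H [14,…): after

C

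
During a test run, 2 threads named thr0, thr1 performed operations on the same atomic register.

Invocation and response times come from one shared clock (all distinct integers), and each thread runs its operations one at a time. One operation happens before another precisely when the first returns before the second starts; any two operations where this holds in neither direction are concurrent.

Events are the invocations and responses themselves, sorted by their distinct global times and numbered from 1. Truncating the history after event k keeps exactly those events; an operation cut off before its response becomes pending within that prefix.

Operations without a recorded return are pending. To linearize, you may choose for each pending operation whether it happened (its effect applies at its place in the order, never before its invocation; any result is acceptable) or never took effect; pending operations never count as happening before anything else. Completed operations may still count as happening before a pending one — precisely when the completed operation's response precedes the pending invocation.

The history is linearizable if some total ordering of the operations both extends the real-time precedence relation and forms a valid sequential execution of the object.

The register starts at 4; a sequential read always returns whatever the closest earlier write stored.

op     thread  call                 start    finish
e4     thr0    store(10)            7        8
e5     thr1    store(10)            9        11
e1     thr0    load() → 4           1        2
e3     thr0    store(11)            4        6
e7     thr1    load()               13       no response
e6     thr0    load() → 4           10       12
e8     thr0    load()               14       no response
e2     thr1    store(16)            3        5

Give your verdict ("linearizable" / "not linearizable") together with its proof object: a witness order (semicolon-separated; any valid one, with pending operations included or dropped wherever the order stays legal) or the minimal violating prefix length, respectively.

through event 11 a valid linearization exists; event 12 (e6 responding at time 12) ends that
4 orders of the 6 completed atomic register ops respect real time; none is legal
sample order e1, e2, e3, e4, e5, e6 stalls at step 6 — e6 load() → 4 has no legal effect
sample order e1, e2, e3, e4, e6, e5 stalls at step 5 — e6 load() → 4 has no legal effect

not linearizable — minimal violating prefix: 12 events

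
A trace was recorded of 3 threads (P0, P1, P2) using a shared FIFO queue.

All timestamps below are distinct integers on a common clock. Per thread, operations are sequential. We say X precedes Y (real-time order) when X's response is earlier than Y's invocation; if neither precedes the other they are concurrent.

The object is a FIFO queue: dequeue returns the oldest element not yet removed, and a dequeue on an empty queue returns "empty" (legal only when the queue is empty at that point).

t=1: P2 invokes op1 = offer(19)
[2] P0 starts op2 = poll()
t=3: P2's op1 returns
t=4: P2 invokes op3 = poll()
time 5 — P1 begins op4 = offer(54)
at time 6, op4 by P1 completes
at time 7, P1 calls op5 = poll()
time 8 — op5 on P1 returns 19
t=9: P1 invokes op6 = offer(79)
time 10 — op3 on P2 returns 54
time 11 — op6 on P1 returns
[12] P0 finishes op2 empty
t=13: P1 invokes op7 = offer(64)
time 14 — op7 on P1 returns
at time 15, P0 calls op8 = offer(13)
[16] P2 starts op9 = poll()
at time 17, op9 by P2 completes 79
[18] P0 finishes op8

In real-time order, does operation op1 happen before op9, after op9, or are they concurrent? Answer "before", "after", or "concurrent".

op1 spans [1,3], op9 spans [16,17]
resp(op1)=3 < inv(op9)=16

before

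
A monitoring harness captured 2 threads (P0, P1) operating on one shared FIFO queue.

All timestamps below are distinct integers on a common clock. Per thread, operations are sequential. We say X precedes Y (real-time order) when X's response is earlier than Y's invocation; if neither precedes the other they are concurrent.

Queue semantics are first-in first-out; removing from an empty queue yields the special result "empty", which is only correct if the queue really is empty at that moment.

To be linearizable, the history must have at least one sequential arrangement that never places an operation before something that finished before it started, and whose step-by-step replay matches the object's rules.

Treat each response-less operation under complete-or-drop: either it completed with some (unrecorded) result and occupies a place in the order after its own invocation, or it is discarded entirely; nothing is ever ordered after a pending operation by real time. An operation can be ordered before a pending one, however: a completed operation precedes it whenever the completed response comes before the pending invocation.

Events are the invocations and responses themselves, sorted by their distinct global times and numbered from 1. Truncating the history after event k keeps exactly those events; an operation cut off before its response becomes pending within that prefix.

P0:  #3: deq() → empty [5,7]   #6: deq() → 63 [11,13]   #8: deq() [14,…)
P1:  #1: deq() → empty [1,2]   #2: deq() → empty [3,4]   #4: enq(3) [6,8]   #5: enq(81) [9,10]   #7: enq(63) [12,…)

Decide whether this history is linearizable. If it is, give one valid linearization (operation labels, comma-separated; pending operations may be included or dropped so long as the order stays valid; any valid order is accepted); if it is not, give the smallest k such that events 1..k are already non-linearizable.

not linearizable — minimal violating prefix: 13 events

cut after 12 events: linearizable; cut after 13 events (#6 responds, time 13): not linearizable
checked exhaustively: 2 real-time-consistent orders of 6 completed operations, zero legal FIFO queue replays
every completion of the 1 pending operation (#7) was checked; none linearizes
take #1, #2, #3, #4, #5, #6 (pending dropped): step 6 already fails, because #6 deq() → 63 cannot occur there
take #1, #2, #4, #3, #5, #6 (pending dropped): step 4 already fails, because #3 deq() → empty cannot occur there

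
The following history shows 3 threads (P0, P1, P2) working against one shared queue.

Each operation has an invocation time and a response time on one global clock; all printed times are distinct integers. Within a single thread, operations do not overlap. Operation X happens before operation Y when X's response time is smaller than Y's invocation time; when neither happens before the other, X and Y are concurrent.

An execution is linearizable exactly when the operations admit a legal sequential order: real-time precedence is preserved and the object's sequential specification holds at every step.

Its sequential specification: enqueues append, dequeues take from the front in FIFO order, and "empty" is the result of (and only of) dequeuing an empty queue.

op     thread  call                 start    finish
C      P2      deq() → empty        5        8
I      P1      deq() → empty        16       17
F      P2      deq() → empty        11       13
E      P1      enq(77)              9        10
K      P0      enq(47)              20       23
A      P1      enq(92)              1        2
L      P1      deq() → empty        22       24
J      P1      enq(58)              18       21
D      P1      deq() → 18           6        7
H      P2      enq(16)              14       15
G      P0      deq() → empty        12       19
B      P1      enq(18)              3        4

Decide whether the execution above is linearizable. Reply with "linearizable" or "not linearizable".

already the first 8 events (up to C's response at time 8) admit no linearization; the first 7 still do
checked exhaustively: 2 real-time-consistent orders of 4 completed operations, zero legal queue replays
one such order, A, B, C, D, breaks at step 3 where C deq() → empty is illegal
one such order, A, B, D, C, breaks at step 3 where D deq() → 18 is illegal

not linearizable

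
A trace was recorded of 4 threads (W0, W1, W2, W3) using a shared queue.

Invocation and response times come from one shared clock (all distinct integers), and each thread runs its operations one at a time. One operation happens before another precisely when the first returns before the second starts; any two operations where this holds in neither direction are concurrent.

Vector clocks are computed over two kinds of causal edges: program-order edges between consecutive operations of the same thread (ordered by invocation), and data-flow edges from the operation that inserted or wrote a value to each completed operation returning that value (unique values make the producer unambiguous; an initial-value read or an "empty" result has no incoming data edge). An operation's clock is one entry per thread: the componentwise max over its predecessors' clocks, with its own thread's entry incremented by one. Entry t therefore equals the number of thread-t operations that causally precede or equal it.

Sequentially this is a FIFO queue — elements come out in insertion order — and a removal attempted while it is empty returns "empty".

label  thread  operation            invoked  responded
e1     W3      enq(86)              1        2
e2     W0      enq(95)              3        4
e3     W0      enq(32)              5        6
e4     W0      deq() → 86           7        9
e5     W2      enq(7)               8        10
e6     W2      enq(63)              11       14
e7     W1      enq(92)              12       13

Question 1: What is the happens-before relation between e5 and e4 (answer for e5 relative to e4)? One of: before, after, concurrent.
e5 spans [8,10], e4 spans [7,9]
the intervals overlap in both directions

concurrent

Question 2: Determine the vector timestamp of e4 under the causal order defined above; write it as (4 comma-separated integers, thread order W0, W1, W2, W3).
invoked at 1, e1 has no predecessors; its own W3 bump gives (0, 0, 0, 1)
invoked at 8, e5 has no predecessors; its own W2 bump gives (0, 0, 1, 0)
invoked at 12, e7 has no predecessors; its own W1 bump gives (0, 1, 0, 0)
invoked at 3, e2 has no predecessors; its own W0 bump gives (1, 0, 0, 0)
merge at e6 (invoked 11): VC(e5)=(0, 0, 1, 0), own-thread bump on W2 → (0, 0, 2, 0)
merge at e3 (invoked 5): VC(e2)=(1, 0, 0, 0), own-thread bump on W0 → (2, 0, 0, 0)
merge at e4 (invoked 7): VC(e1)=(0, 0, 0, 1), VC(e3)=(2, 0, 0, 0), own-thread bump on W0 → (3, 0, 0, 1)
target: VC(e4) = (3, 0, 0, 1)

(3, 0, 0, 1)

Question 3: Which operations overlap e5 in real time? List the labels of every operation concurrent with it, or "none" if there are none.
e5 spans [8,10]: anything still running between times 8 and 10 counts as concurrent
e1 [1,2]: before
e2 [3,4]: before
e3 [5,6]: before
e4 [7,9]: concurrent
e6 [11,14]: after
e7 [12,13]: after

e4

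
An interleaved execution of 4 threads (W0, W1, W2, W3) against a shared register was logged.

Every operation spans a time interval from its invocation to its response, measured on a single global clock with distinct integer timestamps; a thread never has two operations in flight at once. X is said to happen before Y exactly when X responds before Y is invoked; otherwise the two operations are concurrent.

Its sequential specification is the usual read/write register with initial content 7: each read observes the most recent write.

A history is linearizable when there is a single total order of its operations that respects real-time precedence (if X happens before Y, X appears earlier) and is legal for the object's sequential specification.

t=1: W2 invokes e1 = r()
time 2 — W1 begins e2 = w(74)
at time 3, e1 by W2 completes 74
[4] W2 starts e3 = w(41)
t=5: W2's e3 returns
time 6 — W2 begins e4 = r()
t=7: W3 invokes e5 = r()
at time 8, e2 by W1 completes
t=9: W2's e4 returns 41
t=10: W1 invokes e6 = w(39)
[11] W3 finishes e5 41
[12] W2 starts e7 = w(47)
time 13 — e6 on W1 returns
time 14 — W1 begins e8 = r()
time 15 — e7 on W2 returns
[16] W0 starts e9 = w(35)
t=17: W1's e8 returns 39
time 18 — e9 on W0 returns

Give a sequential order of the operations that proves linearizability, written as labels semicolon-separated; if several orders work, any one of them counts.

e2; e1; e3; e4; e5; e6; e8; e7; e9

after step 1 (e2 w(74)): value 74
after step 2 (e1 r() → 74): value 74
after step 3 (e3 w(41)): value 41
after step 4 (e4 r() → 41): value 41
after step 5 (e5 r() → 41): value 41
after step 6 (e6 w(39)): value 39
after step 7 (e8 r() → 39): value 39
after step 8 (e7 w(47)): value 47
after step 9 (e9 w(35)): value 35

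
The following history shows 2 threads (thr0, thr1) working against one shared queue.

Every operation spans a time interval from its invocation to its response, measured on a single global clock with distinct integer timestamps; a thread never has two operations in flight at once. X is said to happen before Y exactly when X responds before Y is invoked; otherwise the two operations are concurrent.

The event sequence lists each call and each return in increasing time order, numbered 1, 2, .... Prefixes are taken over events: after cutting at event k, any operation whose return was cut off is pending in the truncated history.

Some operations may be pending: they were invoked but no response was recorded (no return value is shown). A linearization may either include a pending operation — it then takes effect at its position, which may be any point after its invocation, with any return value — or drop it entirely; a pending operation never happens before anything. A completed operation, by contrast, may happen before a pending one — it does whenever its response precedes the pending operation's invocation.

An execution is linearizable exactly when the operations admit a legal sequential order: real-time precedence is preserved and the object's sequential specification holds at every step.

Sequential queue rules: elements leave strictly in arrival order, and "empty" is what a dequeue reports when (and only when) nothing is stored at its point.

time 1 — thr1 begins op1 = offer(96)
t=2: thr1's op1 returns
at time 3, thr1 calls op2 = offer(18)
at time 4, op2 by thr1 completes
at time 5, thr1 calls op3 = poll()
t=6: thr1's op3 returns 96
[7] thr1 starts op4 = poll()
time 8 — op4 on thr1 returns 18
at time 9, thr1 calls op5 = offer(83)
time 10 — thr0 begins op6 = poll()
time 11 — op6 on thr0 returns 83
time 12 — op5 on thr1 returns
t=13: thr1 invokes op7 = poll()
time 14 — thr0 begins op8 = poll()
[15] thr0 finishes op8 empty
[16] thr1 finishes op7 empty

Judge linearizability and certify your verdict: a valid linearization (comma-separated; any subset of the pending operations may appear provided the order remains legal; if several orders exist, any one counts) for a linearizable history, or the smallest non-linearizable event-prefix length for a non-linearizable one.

linearizable — witness: op1, op2, op3, op4, op5, op6, op7, op8

step 1: op1 offer(96) — queue <96>
step 2: op2 offer(18) — queue <96,18>
step 3: op3 poll() → 96 — queue <18>
step 4: op4 poll() → 18 — queue <>
step 5: op5 offer(83) — queue <83>
step 6: op6 poll() → 83 — queue <>
step 7: op7 poll() → empty — queue <>
step 8: op8 poll() → empty — queue <>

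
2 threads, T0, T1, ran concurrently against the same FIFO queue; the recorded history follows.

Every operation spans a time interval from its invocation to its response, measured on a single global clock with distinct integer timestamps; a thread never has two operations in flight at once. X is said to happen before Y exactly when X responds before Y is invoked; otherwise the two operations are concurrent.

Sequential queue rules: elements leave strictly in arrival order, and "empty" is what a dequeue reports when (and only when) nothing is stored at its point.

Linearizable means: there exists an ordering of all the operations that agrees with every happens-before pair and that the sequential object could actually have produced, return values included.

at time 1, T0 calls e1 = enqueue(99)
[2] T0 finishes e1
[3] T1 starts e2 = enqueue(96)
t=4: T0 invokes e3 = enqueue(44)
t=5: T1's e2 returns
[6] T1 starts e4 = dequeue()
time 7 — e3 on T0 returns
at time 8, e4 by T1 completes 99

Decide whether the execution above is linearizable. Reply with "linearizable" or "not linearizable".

a witness: e1, e2, e3, e4
1. e1 enqueue(99), leaving queue <99>
2. e2 enqueue(96), leaving queue <99,96>
3. e3 enqueue(44), leaving queue <99,96,44>
4. e4 dequeue() → 99, leaving queue <96,44>

linearizable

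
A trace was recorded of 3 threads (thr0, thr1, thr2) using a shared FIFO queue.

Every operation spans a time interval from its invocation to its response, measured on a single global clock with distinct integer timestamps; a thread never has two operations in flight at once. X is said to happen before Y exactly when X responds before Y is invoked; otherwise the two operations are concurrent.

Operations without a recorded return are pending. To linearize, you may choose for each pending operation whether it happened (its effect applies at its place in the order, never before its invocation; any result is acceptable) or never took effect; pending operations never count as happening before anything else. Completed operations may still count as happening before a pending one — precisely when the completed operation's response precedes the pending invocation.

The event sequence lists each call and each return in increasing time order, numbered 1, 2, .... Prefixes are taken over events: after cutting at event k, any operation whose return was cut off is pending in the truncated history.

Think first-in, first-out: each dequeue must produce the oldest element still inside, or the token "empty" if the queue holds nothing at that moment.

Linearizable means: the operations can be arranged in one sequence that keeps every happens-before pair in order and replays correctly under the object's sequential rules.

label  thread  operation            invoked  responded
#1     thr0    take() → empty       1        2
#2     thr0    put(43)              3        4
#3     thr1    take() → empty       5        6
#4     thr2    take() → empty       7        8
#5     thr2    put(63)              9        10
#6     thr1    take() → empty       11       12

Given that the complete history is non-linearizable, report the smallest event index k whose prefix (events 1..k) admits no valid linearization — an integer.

6

events 1..5 are still linearizable — one witness is #1, #2:
step 1: #1 take() → empty — queue <>
step 2: #2 put(43) — queue <43>
adding event 6 (#3 responds at 6) leaves no legal real-time order
for example #1, #2, #3 fails at step 3: #3 take() → empty is not legal there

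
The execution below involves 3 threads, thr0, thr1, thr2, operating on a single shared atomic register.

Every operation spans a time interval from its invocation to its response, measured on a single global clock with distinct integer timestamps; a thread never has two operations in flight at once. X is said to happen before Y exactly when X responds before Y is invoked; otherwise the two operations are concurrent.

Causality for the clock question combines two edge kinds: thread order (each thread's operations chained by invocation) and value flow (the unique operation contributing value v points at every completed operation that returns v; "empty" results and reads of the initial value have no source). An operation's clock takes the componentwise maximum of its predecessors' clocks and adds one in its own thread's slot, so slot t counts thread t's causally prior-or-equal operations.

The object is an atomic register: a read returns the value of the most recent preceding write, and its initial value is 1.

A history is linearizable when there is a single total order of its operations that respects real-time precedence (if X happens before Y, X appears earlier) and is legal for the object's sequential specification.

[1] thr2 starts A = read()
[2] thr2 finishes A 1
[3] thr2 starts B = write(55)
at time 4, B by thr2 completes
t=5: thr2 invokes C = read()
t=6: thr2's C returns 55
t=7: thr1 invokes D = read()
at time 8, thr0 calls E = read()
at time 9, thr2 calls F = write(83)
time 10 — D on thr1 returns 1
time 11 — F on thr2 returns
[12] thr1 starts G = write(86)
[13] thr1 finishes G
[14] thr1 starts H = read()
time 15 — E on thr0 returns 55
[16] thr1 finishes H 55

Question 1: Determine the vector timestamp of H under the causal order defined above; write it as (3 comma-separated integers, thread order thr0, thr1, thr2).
Answer: (0, 3, 2)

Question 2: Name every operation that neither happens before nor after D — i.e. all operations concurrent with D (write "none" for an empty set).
Answer: E, F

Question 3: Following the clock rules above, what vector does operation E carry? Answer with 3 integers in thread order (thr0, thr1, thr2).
Answer: (1, 0, 2)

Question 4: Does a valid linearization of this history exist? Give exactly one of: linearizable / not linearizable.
not linearizable

already the first 10 events (up to D's response at time 10) admit no linearization; the first 9 still do
the completed operations (4 total) allow one real-time order; the atomic register replay rejects it
completion choices over the 2 pending operations (E, F) were checked; none helps
e.g. A, B, C, D (pending dropped): illegal at step 4, since D read() → 1 cannot apply there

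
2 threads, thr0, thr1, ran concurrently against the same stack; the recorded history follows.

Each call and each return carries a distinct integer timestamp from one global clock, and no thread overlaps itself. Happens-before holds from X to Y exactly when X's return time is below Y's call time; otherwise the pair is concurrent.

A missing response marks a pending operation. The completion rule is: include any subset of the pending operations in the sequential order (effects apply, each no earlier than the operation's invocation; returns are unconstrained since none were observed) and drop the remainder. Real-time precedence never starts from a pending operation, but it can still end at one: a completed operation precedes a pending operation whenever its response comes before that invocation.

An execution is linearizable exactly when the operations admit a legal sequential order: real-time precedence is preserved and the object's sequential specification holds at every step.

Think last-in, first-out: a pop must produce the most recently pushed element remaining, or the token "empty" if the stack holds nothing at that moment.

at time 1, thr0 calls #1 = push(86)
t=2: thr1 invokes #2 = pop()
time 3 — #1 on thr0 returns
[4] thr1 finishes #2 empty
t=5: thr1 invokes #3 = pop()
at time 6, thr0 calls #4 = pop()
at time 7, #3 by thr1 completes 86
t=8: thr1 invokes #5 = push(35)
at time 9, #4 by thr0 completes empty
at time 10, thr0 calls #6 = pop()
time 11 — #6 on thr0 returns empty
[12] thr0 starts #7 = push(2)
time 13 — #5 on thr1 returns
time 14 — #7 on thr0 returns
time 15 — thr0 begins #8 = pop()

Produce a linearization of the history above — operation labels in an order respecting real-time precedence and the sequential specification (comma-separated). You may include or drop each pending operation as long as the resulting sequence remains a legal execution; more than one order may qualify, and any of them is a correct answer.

#2, #1, #3, #4, #6, #5, #7

after step 1 (#2 pop() → empty): stack <>
after step 2 (#1 push(86)): stack <86>
after step 3 (#3 pop() → 86): stack <>
after step 4 (#4 pop() → empty): stack <>
after step 5 (#6 pop() → empty): stack <>
after step 6 (#5 push(35)): stack <35>
after step 7 (#7 push(2)): stack <35,2>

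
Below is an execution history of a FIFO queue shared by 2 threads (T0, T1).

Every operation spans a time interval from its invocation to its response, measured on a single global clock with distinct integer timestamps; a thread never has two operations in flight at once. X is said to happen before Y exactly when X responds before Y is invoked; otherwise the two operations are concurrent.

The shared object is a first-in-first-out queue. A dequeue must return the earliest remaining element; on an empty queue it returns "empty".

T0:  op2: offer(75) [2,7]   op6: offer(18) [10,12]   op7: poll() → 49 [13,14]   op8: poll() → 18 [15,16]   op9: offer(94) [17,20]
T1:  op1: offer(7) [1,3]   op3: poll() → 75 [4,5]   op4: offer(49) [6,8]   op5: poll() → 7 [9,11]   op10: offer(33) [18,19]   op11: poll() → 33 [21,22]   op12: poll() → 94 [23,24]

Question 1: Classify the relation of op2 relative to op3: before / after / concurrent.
op2 spans [2,7], op3 spans [4,5]
the intervals overlap in both directions

concurrent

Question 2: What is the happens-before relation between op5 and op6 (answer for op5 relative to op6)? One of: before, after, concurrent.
op5 spans [9,11], op6 spans [10,12]
the intervals overlap in both directions

concurrent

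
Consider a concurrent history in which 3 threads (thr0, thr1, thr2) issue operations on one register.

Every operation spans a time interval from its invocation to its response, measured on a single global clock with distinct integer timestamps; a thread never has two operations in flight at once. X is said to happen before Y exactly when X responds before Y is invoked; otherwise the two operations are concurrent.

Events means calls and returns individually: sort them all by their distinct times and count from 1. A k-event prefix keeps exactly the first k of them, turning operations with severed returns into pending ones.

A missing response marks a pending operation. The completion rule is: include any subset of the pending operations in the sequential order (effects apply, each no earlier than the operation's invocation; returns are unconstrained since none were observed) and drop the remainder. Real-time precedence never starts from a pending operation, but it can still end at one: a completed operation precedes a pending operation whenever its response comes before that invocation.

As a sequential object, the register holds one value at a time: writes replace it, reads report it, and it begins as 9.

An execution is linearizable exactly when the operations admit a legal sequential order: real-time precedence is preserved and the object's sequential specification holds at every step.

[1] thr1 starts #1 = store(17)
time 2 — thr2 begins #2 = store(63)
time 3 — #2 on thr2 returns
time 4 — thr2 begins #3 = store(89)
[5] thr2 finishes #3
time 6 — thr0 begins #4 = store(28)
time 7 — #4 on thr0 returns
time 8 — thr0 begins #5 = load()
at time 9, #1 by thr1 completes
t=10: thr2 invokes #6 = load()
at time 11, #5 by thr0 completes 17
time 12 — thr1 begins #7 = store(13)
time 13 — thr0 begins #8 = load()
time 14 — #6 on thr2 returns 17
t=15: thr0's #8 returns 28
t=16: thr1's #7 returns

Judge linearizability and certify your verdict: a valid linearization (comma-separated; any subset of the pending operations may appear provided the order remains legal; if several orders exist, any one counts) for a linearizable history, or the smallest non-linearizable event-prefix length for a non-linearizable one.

not linearizable — minimal violating prefix: 15 events

events 1..14 are fine; event 15 — the response of #8 at time 15 — makes the prefix non-linearizable
real-time-consistent orders of the 7 completed operations: 14 — all fail the register replay
no completion choice of the 1 pending operation (#7) rescues it — every subset was tried
one such order, #1, #2, #3, #4, #5, #6, #8 (pending dropped), breaks at step 5 where #5 load() → 17 is illegal
one such order, #1, #2, #3, #4, #5, #8, #6 (pending dropped), breaks at step 5 where #5 load() → 17 is illegal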